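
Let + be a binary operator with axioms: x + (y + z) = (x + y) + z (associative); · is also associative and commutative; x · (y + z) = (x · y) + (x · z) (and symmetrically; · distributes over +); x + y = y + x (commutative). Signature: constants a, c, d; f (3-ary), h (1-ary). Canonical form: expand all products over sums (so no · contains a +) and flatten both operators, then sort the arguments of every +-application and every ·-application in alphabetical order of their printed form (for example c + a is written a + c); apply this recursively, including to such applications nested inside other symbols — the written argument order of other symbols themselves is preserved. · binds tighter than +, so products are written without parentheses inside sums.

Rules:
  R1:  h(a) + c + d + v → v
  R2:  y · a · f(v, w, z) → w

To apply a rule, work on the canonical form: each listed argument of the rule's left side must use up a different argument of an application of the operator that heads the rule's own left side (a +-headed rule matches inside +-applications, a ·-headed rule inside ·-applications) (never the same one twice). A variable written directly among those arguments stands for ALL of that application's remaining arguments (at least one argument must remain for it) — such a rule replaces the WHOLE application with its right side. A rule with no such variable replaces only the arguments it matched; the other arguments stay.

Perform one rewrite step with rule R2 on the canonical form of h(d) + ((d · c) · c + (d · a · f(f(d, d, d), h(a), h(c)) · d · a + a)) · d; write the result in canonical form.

Answer: a · d + c · c · d · d + h(a) + h(d)

Derivation:
Canonical form:  a · a · d · d · d · f(f(d, d, d), h(a), h(c)) + a · d + c · c · d · d + h(d)
Match R2:  consume a, f(f(d, d, d), h(a), h(c));  v := f(d, d, d), w := h(a), y := a · d · d · d, z := h(c)
Every leftover argument binds to the variable; the entire application is replaced.
Giving:  a · d + c · c · d · d + h(a) + h(d)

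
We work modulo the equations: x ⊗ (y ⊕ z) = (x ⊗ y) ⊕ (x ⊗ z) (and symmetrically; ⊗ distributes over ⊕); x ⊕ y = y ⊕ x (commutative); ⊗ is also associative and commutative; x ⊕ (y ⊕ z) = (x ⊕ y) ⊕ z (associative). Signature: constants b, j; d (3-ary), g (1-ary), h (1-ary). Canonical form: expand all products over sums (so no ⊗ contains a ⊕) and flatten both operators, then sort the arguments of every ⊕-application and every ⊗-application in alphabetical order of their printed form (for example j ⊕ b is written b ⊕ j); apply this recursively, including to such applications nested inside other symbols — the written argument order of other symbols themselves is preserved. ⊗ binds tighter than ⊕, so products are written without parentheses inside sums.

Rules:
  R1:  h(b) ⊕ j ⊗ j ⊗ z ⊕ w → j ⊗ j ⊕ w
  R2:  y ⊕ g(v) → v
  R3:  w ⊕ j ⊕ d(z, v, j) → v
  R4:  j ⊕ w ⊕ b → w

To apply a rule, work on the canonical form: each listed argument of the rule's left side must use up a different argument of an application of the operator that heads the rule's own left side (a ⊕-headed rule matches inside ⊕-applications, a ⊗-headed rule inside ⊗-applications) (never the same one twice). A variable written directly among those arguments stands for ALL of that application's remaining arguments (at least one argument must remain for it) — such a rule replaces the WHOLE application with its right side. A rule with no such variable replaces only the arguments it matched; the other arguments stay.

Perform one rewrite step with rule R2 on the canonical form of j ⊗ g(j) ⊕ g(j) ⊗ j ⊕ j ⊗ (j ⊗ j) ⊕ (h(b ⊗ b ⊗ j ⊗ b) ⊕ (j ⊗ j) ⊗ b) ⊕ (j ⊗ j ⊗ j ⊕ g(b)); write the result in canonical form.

Answer: b

Derivation:
Canonical form:  b ⊗ j ⊗ j ⊕ g(b) ⊕ g(j) ⊗ j ⊕ g(j) ⊗ j ⊕ h(b ⊗ b ⊗ b ⊗ j) ⊕ j ⊗ j ⊗ j ⊕ j ⊗ j ⊗ j
Match R2:  consume g(b);  v := b, y := b ⊗ j ⊗ j ⊕ g(j) ⊗ j ⊕ g(j) ⊗ j ⊕ h(b ⊗ b ⊗ b ⊗ j) ⊕ j ⊗ j ⊗ j ⊕ j ⊗ j ⊗ j
The variable takes the whole remainder — replace the entire application.
New term:  b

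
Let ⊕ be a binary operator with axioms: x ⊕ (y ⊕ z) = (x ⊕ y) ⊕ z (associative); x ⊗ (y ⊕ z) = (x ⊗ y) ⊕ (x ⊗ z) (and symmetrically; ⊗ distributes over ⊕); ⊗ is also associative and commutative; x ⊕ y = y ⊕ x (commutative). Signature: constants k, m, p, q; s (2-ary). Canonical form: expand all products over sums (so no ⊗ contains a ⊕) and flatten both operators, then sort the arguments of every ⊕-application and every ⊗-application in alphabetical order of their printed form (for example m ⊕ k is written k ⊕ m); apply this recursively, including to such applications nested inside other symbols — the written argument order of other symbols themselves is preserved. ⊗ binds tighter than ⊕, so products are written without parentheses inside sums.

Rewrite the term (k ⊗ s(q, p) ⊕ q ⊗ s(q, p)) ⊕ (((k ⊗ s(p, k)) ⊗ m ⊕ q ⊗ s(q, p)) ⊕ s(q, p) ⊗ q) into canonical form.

Un-nest:  k ⊗ s(q, p) ⊕ q ⊗ s(q, p) ⊕ k ⊗ m ⊗ s(p, k) ⊕ q ⊗ s(q, p) ⊕ q ⊗ s(q, p)
Sort arguments:  k ⊗ m ⊗ s(p, k) ⊕ k ⊗ s(q, p) ⊕ q ⊗ s(q, p) ⊕ q ⊗ s(q, p) ⊕ q ⊗ s(q, p)

Answer: k ⊗ m ⊗ s(p, k) ⊕ k ⊗ s(q, p) ⊕ q ⊗ s(q, p) ⊕ q ⊗ s(q, p) ⊕ q ⊗ s(q, p)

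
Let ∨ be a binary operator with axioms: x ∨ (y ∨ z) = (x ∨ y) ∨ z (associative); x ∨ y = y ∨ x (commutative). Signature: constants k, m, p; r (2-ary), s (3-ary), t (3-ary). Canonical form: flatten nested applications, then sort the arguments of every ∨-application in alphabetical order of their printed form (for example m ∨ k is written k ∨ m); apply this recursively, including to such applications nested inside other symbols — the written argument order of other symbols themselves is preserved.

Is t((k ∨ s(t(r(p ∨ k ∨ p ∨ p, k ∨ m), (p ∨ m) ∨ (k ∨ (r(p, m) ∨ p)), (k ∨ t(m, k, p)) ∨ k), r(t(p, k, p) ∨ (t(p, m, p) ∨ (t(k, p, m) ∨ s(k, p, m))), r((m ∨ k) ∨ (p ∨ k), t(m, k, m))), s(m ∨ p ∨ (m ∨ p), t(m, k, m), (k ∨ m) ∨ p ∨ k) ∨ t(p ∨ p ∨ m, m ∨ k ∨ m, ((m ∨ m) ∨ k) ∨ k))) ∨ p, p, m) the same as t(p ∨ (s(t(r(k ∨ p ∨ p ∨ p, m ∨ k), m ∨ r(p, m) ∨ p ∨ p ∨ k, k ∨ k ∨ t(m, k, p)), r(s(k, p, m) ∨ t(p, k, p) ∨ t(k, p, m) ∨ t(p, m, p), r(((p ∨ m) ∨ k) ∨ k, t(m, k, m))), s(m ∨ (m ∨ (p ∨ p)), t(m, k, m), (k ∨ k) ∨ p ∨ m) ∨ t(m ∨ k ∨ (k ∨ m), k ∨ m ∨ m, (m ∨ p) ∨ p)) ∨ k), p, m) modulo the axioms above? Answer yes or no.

Answer: no — t(k ∨ p ∨ s(t(r(k ∨ p ∨ p ∨ p, k ∨ m), k ∨ m ∨ p ∨ p ∨ r(p, m), k ∨ k ∨ t(m, k, p)), r(s(k, p, m) ∨ t(k, p, m) ∨ t(p, k, p) ∨ t(p, m, p), r(k ∨ k ∨ m ∨ p, t(m, k, m))), s(m ∨ m ∨ p ∨ p, t(m, k, m), k ∨ k ∨ m ∨ p) ∨ t(m ∨ p ∨ p, k ∨ m ∨ m, k ∨ k ∨ m ∨ m)), p, m) vs t(k ∨ p ∨ s(t(r(k ∨ p ∨ p ∨ p, k ∨ m), k ∨ m ∨ p ∨ p ∨ r(p, m), k ∨ k ∨ t(m, k, p)), r(s(k, p, m) ∨ t(k, p, m) ∨ t(p, k, p) ∨ t(p, m, p), r(k ∨ k ∨ m ∨ p, t(m, k, m))), s(m ∨ m ∨ p ∨ p, t(m, k, m), k ∨ k ∨ m ∨ p) ∨ t(k ∨ k ∨ m ∨ m, k ∨ m ∨ m, m ∨ p ∨ p)), p, m)

Derivation:
Left:  t((k ∨ s(t(r(p ∨ k ∨ p ∨ p, k ∨ m), (p ∨ m) ∨ (k ∨ (r(p, m) ∨ p)), (k ∨ t(m, k, p)) ∨ k), r(t(p, k, p) ∨ (t(p, m, p) ∨ (t(k, p, m) ∨ s(k, p, m))), r((m ∨ k) ∨ (p ∨ k), t(m, k, m))), s(m ∨ p ∨ (m ∨ p), t(m, k, m), (k ∨ m) ∨ p ∨ k) ∨ t(p ∨ p ∨ m, m ∨ k ∨ m, ((m ∨ m) ∨ k) ∨ k))) ∨ p, p, m)
  Focus inside:  (k ∨ s(t(r(p ∨ k ∨ p ∨ p, k ∨ m), (p ∨ m) ∨ (k ∨ (r(p, m) ∨ p)), (k ∨ t(m, k, p)) ∨ k), r(t(p, k, p) ∨ (t(p, m, p) ∨ (t(k, p, m) ∨ s(k, p, m))), r((m ∨ k) ∨ (p ∨ k), t(m, k, m))), s(m ∨ p ∨ (m ∨ p), t(m, k, m), (k ∨ m) ∨ p ∨ k) ∨ t(p ∨ p ∨ m, m ∨ k ∨ m, ((m ∨ m) ∨ k) ∨ k))) ∨ p
  Merge nested applications:  k ∨ s(t(r(p ∨ k ∨ p ∨ p, k ∨ m), (p ∨ m) ∨ (k ∨ (r(p, m) ∨ p)), (k ∨ t(m, k, p)) ∨ k), r(t(p, k, p) ∨ (t(p, m, p) ∨ (t(k, p, m) ∨ s(k, p, m))), r((m ∨ k) ∨ (p ∨ k), t(m, k, m))), s(m ∨ p ∨ (m ∨ p), t(m, k, m), (k ∨ m) ∨ p ∨ k) ∨ t(p ∨ p ∨ m, m ∨ k ∨ m, ((m ∨ m) ∨ k) ∨ k)) ∨ p
  Simplify inside:  s(t(r(p ∨ k ∨ p ∨ p, k ∨ m), (p ∨ m) ∨ (k ∨ (r(p, m) ∨ p)), (k ∨ t(m, k, p)) ∨ k), r(t(p, k, p) ∨ (t(p, m, p) ∨ (t(k, p, m) ∨ s(k, p, m))), r((m ∨ k) ∨ (p ∨ k), t(m, k, m))), s(m ∨ p ∨ (m ∨ p), t(m, k, m), (k ∨ m) ∨ p ∨ k) ∨ t(p ∨ p ∨ m, m ∨ k ∨ m, ((m ∨ m) ∨ k) ∨ k))  →  s(t(r(k ∨ p ∨ p ∨ p, k ∨ m), k ∨ m ∨ p ∨ p ∨ r(p, m), k ∨ k ∨ t(m, k, p)), r(s(k, p, m) ∨ t(k, p, m) ∨ t(p, k, p) ∨ t(p, m, p), r(k ∨ k ∨ m ∨ p, t(m, k, m))), s(m ∨ m ∨ p ∨ p, t(m, k, m), k ∨ k ∨ m ∨ p) ∨ t(m ∨ p ∨ p, k ∨ m ∨ m, k ∨ k ∨ m ∨ m))
  Order the arguments:  k ∨ p ∨ s(t(r(k ∨ p ∨ p ∨ p, k ∨ m), k ∨ m ∨ p ∨ p ∨ r(p, m), k ∨ k ∨ t(m, k, p)), r(s(k, p, m) ∨ t(k, p, m) ∨ t(p, k, p) ∨ t(p, m, p), r(k ∨ k ∨ m ∨ p, t(m, k, m))), s(m ∨ m ∨ p ∨ p, t(m, k, m), k ∨ k ∨ m ∨ p) ∨ t(m ∨ p ∨ p, k ∨ m ∨ m, k ∨ k ∨ m ∨ m))
  Put back:  t(k ∨ p ∨ s(t(r(k ∨ p ∨ p ∨ p, k ∨ m), k ∨ m ∨ p ∨ p ∨ r(p, m), k ∨ k ∨ t(m, k, p)), r(s(k, p, m) ∨ t(k, p, m) ∨ t(p, k, p) ∨ t(p, m, p), r(k ∨ k ∨ m ∨ p, t(m, k, m))), s(m ∨ m ∨ p ∨ p, t(m, k, m), k ∨ k ∨ m ∨ p) ∨ t(m ∨ p ∨ p, k ∨ m ∨ m, k ∨ k ∨ m ∨ m)), p, m)
Right:  t(p ∨ (s(t(r(k ∨ p ∨ p ∨ p, m ∨ k), m ∨ r(p, m) ∨ p ∨ p ∨ k, k ∨ k ∨ t(m, k, p)), r(s(k, p, m) ∨ t(p, k, p) ∨ t(k, p, m) ∨ t(p, m, p), r(((p ∨ m) ∨ k) ∨ k, t(m, k, m))), s(m ∨ (m ∨ (p ∨ p)), t(m, k, m), (k ∨ k) ∨ p ∨ m) ∨ t(m ∨ k ∨ (k ∨ m), k ∨ m ∨ m, (m ∨ p) ∨ p)) ∨ k), p, m)
  Focus inside:  p ∨ (s(t(r(k ∨ p ∨ p ∨ p, m ∨ k), m ∨ r(p, m) ∨ p ∨ p ∨ k, k ∨ k ∨ t(m, k, p)), r(s(k, p, m) ∨ t(p, k, p) ∨ t(k, p, m) ∨ t(p, m, p), r(((p ∨ m) ∨ k) ∨ k, t(m, k, m))), s(m ∨ (m ∨ (p ∨ p)), t(m, k, m), (k ∨ k) ∨ p ∨ m) ∨ t(m ∨ k ∨ (k ∨ m), k ∨ m ∨ m, (m ∨ p) ∨ p)) ∨ k)
  Un-nest:  p ∨ s(t(r(k ∨ p ∨ p ∨ p, m ∨ k), m ∨ r(p, m) ∨ p ∨ p ∨ k, k ∨ k ∨ t(m, k, p)), r(s(k, p, m) ∨ t(p, k, p) ∨ t(k, p, m) ∨ t(p, m, p), r(((p ∨ m) ∨ k) ∨ k, t(m, k, m))), s(m ∨ (m ∨ (p ∨ p)), t(m, k, m), (k ∨ k) ∨ p ∨ m) ∨ t(m ∨ k ∨ (k ∨ m), k ∨ m ∨ m, (m ∨ p) ∨ p)) ∨ k
  Canonicalize subterm:  s(t(r(k ∨ p ∨ p ∨ p, m ∨ k), m ∨ r(p, m) ∨ p ∨ p ∨ k, k ∨ k ∨ t(m, k, p)), r(s(k, p, m) ∨ t(p, k, p) ∨ t(k, p, m) ∨ t(p, m, p), r(((p ∨ m) ∨ k) ∨ k, t(m, k, m))), s(m ∨ (m ∨ (p ∨ p)), t(m, k, m), (k ∨ k) ∨ p ∨ m) ∨ t(m ∨ k ∨ (k ∨ m), k ∨ m ∨ m, (m ∨ p) ∨ p))  →  s(t(r(k ∨ p ∨ p ∨ p, k ∨ m), k ∨ m ∨ p ∨ p ∨ r(p, m), k ∨ k ∨ t(m, k, p)), r(s(k, p, m) ∨ t(k, p, m) ∨ t(p, k, p) ∨ t(p, m, p), r(k ∨ k ∨ m ∨ p, t(m, k, m))), s(m ∨ m ∨ p ∨ p, t(m, k, m), k ∨ k ∨ m ∨ p) ∨ t(k ∨ k ∨ m ∨ m, k ∨ m ∨ m, m ∨ p ∨ p))
  Sort arguments:  k ∨ p ∨ s(t(r(k ∨ p ∨ p ∨ p, k ∨ m), k ∨ m ∨ p ∨ p ∨ r(p, m), k ∨ k ∨ t(m, k, p)), r(s(k, p, m) ∨ t(k, p, m) ∨ t(p, k, p) ∨ t(p, m, p), r(k ∨ k ∨ m ∨ p, t(m, k, m))), s(m ∨ m ∨ p ∨ p, t(m, k, m), k ∨ k ∨ m ∨ p) ∨ t(k ∨ k ∨ m ∨ m, k ∨ m ∨ m, m ∨ p ∨ p))
  Reassemble:  t(k ∨ p ∨ s(t(r(k ∨ p ∨ p ∨ p, k ∨ m), k ∨ m ∨ p ∨ p ∨ r(p, m), k ∨ k ∨ t(m, k, p)), r(s(k, p, m) ∨ t(k, p, m) ∨ t(p, k, p) ∨ t(p, m, p), r(k ∨ k ∨ m ∨ p, t(m, k, m))), s(m ∨ m ∨ p ∨ p, t(m, k, m), k ∨ k ∨ m ∨ p) ∨ t(k ∨ k ∨ m ∨ m, k ∨ m ∨ m, m ∨ p ∨ p)), p, m)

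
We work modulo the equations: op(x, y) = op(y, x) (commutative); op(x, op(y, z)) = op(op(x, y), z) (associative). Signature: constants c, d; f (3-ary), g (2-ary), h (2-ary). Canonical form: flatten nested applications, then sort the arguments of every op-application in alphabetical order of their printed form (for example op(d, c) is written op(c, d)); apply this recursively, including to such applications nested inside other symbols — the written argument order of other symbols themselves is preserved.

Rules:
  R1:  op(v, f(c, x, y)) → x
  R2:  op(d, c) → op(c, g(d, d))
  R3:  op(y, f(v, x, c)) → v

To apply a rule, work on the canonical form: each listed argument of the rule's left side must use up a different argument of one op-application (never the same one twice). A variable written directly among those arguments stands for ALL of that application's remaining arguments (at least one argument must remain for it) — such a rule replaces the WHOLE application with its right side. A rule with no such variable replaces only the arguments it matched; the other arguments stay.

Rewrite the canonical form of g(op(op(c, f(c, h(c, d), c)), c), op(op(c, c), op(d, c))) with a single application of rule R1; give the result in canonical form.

Canonical form:  g(op(c, c, f(c, h(c, d), c)), op(c, c, c, d))
Match R1:  consume f(c, h(c, d), c);  v := op(c, c), x := h(c, d), y := c
Every leftover argument binds to the variable; the entire application is replaced.
Giving:  g(h(c, d), op(c, c, c, d))

Answer: g(h(c, d), op(c, c, c, d))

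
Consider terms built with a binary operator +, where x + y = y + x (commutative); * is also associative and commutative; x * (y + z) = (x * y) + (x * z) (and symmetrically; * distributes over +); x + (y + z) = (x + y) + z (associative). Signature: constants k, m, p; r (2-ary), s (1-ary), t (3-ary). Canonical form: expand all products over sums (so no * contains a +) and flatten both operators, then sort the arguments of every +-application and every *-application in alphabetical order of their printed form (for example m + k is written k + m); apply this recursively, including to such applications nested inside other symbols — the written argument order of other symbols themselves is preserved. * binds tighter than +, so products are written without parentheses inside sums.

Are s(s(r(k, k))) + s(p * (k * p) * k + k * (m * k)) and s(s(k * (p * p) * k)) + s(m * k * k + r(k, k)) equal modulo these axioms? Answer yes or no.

Left:  s(s(r(k, k))) + s(p * (k * p) * k + k * (m * k))
  Flatten:  s(s(r(k, k))) + s(k * k * m + k * k * p * p)
  Order the arguments:  s(k * k * m + k * k * p * p) + s(s(r(k, k)))
Right:  s(s(k * (p * p) * k)) + s(m * k * k + r(k, k))
  Merge nested applications:  s(s(k * k * p * p)) + s(k * k * m + r(k, k))
  Sort:  s(k * k * m + r(k, k)) + s(s(k * k * p * p))

Answer: no — s(k * k * m + k * k * p * p) + s(s(r(k, k))) vs s(k * k * m + r(k, k)) + s(s(k * k * p * p))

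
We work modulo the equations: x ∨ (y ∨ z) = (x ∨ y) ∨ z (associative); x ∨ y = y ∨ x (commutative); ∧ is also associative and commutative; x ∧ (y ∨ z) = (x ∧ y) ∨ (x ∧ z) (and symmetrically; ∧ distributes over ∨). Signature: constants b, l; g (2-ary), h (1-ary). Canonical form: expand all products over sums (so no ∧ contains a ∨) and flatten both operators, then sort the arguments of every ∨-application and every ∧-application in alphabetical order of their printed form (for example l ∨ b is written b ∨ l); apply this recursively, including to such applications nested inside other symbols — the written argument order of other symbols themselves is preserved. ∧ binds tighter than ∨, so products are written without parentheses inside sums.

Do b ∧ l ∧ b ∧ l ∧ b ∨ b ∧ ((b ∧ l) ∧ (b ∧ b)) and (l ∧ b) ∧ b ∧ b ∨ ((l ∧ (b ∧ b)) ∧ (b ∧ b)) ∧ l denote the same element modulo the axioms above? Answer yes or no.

Left:  b ∧ l ∧ b ∧ l ∧ b ∨ b ∧ ((b ∧ l) ∧ (b ∧ b))
  Merge nested applications:  b ∧ b ∧ b ∧ l ∧ l ∨ b ∧ b ∧ b ∧ b ∧ l
  Sort:  b ∧ b ∧ b ∧ b ∧ l ∨ b ∧ b ∧ b ∧ l ∧ l
Right:  (l ∧ b) ∧ b ∧ b ∨ ((l ∧ (b ∧ b)) ∧ (b ∧ b)) ∧ l
  Flatten:  b ∧ b ∧ b ∧ l ∨ b ∧ b ∧ b ∧ b ∧ l ∧ l
  Order the arguments:  b ∧ b ∧ b ∧ b ∧ l ∧ l ∨ b ∧ b ∧ b ∧ l

Answer: no — b ∧ b ∧ b ∧ b ∧ l ∨ b ∧ b ∧ b ∧ l ∧ l vs b ∧ b ∧ b ∧ b ∧ l ∧ l ∨ b ∧ b ∧ b ∧ l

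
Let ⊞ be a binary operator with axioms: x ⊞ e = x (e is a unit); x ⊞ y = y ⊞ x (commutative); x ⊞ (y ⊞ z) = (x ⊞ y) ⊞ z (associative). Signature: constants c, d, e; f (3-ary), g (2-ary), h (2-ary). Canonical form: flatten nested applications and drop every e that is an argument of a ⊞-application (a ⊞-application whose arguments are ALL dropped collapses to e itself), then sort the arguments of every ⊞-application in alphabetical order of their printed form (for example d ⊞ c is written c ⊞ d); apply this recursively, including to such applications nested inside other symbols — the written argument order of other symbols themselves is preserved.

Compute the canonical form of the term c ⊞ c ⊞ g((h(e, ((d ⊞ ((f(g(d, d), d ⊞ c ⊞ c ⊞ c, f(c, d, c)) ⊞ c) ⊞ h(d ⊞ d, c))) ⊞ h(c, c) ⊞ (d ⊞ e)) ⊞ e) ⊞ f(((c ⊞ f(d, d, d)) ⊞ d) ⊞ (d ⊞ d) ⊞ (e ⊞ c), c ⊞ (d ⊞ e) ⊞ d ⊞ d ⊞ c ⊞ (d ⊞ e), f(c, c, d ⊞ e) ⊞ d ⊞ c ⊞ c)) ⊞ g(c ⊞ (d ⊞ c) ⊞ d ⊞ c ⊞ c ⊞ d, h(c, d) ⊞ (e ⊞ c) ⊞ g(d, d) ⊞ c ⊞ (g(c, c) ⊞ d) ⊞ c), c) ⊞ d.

Answer: c ⊞ c ⊞ d ⊞ g(f(c ⊞ c ⊞ d ⊞ d ⊞ d ⊞ f(d, d, d), c ⊞ c ⊞ d ⊞ d ⊞ d ⊞ d, c ⊞ c ⊞ d ⊞ f(c, c, d)) ⊞ g(c ⊞ c ⊞ c ⊞ c ⊞ d ⊞ d ⊞ d, c ⊞ c ⊞ c ⊞ d ⊞ g(c, c) ⊞ g(d, d) ⊞ h(c, d)) ⊞ h(e, c ⊞ d ⊞ d ⊞ f(g(d, d), c ⊞ c ⊞ c ⊞ d, f(c, d, c)) ⊞ h(c, c) ⊞ h(d ⊞ d, c)), c)

Derivation:
Inside:  g((h(e, ((d ⊞ ((f(g(d, d), d ⊞ c ⊞ c ⊞ c, f(c, d, c)) ⊞ c) ⊞ h(d ⊞ d, c))) ⊞ h(c, c) ⊞ (d ⊞ e)) ⊞ e) ⊞ f(((c ⊞ f(d, d, d)) ⊞ d) ⊞ (d ⊞ d) ⊞ (e ⊞ c), c ⊞ (d ⊞ e) ⊞ d ⊞ d ⊞ c ⊞ (d ⊞ e), f(c, c, d ⊞ e) ⊞ d ⊞ c ⊞ c)) ⊞ g(c ⊞ (d ⊞ c) ⊞ d ⊞ c ⊞ c ⊞ d, h(c, d) ⊞ (e ⊞ c) ⊞ g(d, d) ⊞ c ⊞ (g(c, c) ⊞ d) ⊞ c), c)  →  g(f(c ⊞ c ⊞ d ⊞ d ⊞ d ⊞ f(d, d, d), c ⊞ c ⊞ d ⊞ d ⊞ d ⊞ d, c ⊞ c ⊞ d ⊞ f(c, c, d)) ⊞ g(c ⊞ c ⊞ c ⊞ c ⊞ d ⊞ d ⊞ d, c ⊞ c ⊞ c ⊞ d ⊞ g(c, c) ⊞ g(d, d) ⊞ h(c, d)) ⊞ h(e, c ⊞ d ⊞ d ⊞ f(g(d, d), c ⊞ c ⊞ c ⊞ d, f(c, d, c)) ⊞ h(c, c) ⊞ h(d ⊞ d, c)), c)
Order the arguments:  c ⊞ c ⊞ d ⊞ g(f(c ⊞ c ⊞ d ⊞ d ⊞ d ⊞ f(d, d, d), c ⊞ c ⊞ d ⊞ d ⊞ d ⊞ d, c ⊞ c ⊞ d ⊞ f(c, c, d)) ⊞ g(c ⊞ c ⊞ c ⊞ c ⊞ d ⊞ d ⊞ d, c ⊞ c ⊞ c ⊞ d ⊞ g(c, c) ⊞ g(d, d) ⊞ h(c, d)) ⊞ h(e, c ⊞ d ⊞ d ⊞ f(g(d, d), c ⊞ c ⊞ c ⊞ d, f(c, d, c)) ⊞ h(c, c) ⊞ h(d ⊞ d, c)), c)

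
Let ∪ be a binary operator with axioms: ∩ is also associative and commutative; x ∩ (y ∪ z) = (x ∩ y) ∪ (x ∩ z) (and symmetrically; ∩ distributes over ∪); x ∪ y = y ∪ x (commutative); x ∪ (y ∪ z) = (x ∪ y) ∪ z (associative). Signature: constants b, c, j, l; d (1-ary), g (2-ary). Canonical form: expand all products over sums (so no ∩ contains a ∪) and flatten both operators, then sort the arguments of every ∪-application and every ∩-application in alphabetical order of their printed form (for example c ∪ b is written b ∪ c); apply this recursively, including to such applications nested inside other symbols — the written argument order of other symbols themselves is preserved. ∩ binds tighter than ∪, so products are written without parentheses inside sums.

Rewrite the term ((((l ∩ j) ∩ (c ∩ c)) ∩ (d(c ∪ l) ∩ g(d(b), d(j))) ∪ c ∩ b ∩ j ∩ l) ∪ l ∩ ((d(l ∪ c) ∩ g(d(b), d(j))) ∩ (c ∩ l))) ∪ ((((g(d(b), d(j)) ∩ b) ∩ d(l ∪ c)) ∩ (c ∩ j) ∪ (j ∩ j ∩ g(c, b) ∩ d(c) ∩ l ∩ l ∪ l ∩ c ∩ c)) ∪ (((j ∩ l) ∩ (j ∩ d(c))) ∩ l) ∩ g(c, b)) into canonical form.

Un-nest:  c ∩ c ∩ d(c ∪ l) ∩ g(d(b), d(j)) ∩ j ∩ l ∪ b ∩ c ∩ j ∩ l ∪ c ∩ d(c ∪ l) ∩ g(d(b), d(j)) ∩ l ∩ l ∪ b ∩ c ∩ d(c ∪ l) ∩ g(d(b), d(j)) ∩ j ∪ d(c) ∩ g(c, b) ∩ j ∩ j ∩ l ∩ l ∪ c ∩ c ∩ l ∪ d(c) ∩ g(c, b) ∩ j ∩ j ∩ l ∩ l
Sort:  b ∩ c ∩ d(c ∪ l) ∩ g(d(b), d(j)) ∩ j ∪ b ∩ c ∩ j ∩ l ∪ c ∩ c ∩ d(c ∪ l) ∩ g(d(b), d(j)) ∩ j ∩ l ∪ c ∩ c ∩ l ∪ c ∩ d(c ∪ l) ∩ g(d(b), d(j)) ∩ l ∩ l ∪ d(c) ∩ g(c, b) ∩ j ∩ j ∩ l ∩ l ∪ d(c) ∩ g(c, b) ∩ j ∩ j ∩ l ∩ l

Answer: b ∩ c ∩ d(c ∪ l) ∩ g(d(b), d(j)) ∩ j ∪ b ∩ c ∩ j ∩ l ∪ c ∩ c ∩ d(c ∪ l) ∩ g(d(b), d(j)) ∩ j ∩ l ∪ c ∩ c ∩ l ∪ c ∩ d(c ∪ l) ∩ g(d(b), d(j)) ∩ l ∩ l ∪ d(c) ∩ g(c, b) ∩ j ∩ j ∩ l ∩ l ∪ d(c) ∩ g(c, b) ∩ j ∩ j ∩ l ∩ l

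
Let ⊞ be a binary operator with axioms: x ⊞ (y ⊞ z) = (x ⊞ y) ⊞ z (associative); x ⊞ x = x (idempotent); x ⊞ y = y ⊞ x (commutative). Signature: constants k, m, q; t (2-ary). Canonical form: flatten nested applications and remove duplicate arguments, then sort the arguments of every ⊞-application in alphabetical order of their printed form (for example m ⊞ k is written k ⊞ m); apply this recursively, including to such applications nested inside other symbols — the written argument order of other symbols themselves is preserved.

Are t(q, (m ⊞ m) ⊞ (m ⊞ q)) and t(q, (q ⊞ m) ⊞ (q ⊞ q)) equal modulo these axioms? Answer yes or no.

Answer: yes — both canonical forms are t(q, m ⊞ q)

Derivation:
Left:  t(q, (m ⊞ m) ⊞ (m ⊞ q))
  Focus inside:  (m ⊞ m) ⊞ (m ⊞ q)
  Un-nest:  m ⊞ m ⊞ m ⊞ q
  Idempotence:  drop duplicate m, m
  Sort arguments:  m ⊞ q
  Rebuild:  t(q, m ⊞ q)
Right:  t(q, (q ⊞ m) ⊞ (q ⊞ q))
  Work inside:  (q ⊞ m) ⊞ (q ⊞ q)
  Un-nest:  q ⊞ m ⊞ q ⊞ q
  Drop duplicates:  drop duplicate q, q
  Order the arguments:  m ⊞ q
  Reassemble:  t(q, m ⊞ q)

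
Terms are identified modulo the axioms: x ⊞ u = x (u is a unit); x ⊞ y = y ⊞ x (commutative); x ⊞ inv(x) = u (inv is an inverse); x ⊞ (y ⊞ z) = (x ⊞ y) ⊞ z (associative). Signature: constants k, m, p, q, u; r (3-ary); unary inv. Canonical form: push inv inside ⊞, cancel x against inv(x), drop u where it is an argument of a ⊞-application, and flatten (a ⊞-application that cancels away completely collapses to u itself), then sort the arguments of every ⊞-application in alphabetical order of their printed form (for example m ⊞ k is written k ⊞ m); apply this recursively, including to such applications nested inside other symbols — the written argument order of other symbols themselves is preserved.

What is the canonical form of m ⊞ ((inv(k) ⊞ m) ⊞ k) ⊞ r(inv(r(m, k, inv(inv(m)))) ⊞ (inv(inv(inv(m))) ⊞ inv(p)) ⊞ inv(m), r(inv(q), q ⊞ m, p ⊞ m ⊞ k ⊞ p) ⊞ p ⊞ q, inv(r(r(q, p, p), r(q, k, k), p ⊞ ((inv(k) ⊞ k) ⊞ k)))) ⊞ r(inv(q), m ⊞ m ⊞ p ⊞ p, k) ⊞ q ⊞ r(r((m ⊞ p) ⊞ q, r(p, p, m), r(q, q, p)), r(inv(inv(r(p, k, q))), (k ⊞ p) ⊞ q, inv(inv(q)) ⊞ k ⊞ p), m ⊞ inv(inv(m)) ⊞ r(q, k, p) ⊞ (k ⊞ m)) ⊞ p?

Answer: m ⊞ m ⊞ p ⊞ q ⊞ r(inv(m) ⊞ inv(m) ⊞ inv(p) ⊞ inv(r(m, k, m)), p ⊞ q ⊞ r(inv(q), m ⊞ q, k ⊞ m ⊞ p ⊞ p), inv(r(r(q, p, p), r(q, k, k), k ⊞ p))) ⊞ r(inv(q), m ⊞ m ⊞ p ⊞ p, k) ⊞ r(r(m ⊞ p ⊞ q, r(p, p, m), r(q, q, p)), r(r(p, k, q), k ⊞ p ⊞ q, k ⊞ p ⊞ q), k ⊞ m ⊞ m ⊞ m ⊞ r(q, k, p))

Derivation:
Push inv inside:  distribute inv over ⊞ and collapse double inv
Cancel inverse pairs:  k cancels
Collect:  m ⊞ m ⊞ r(inv(m) ⊞ inv(m) ⊞ inv(p) ⊞ inv(r(m, k, m)), p ⊞ q ⊞ r(inv(q), m ⊞ q, k ⊞ m ⊞ p ⊞ p), inv(r(r(q, p, p), r(q, k, k), k ⊞ p))) ⊞ r(inv(q), m ⊞ m ⊞ p ⊞ p, k) ⊞ q ⊞ r(r(m ⊞ p ⊞ q, r(p, p, m), r(q, q, p)), r(r(p, k, q), k ⊞ p ⊞ q, k ⊞ p ⊞ q), k ⊞ m ⊞ m ⊞ m ⊞ r(q, k, p)) ⊞ p
Sort arguments:  m ⊞ m ⊞ p ⊞ q ⊞ r(inv(m) ⊞ inv(m) ⊞ inv(p) ⊞ inv(r(m, k, m)), p ⊞ q ⊞ r(inv(q), m ⊞ q, k ⊞ m ⊞ p ⊞ p), inv(r(r(q, p, p), r(q, k, k), k ⊞ p))) ⊞ r(inv(q), m ⊞ m ⊞ p ⊞ p, k) ⊞ r(r(m ⊞ p ⊞ q, r(p, p, m), r(q, q, p)), r(r(p, k, q), k ⊞ p ⊞ q, k ⊞ p ⊞ q), k ⊞ m ⊞ m ⊞ m ⊞ r(q, k, p))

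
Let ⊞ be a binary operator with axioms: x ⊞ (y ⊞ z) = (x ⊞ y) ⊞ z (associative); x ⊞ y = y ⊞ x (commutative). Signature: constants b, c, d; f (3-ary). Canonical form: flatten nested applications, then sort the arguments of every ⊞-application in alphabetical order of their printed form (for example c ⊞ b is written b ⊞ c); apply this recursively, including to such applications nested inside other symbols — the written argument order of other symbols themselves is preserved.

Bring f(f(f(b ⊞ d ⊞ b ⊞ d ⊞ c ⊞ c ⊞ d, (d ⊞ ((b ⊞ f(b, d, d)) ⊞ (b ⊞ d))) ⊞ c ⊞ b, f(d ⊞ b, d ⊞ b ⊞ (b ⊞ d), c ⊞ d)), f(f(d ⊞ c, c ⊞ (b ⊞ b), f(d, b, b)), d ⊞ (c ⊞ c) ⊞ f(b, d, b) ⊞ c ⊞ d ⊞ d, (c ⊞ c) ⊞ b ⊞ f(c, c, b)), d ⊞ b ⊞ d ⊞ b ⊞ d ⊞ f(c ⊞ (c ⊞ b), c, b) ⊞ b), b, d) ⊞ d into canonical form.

Simplify inside:  f(f(f(b ⊞ d ⊞ b ⊞ d ⊞ c ⊞ c ⊞ d, (d ⊞ ((b ⊞ f(b, d, d)) ⊞ (b ⊞ d))) ⊞ c ⊞ b, f(d ⊞ b, d ⊞ b ⊞ (b ⊞ d), c ⊞ d)), f(f(d ⊞ c, c ⊞ (b ⊞ b), f(d, b, b)), d ⊞ (c ⊞ c) ⊞ f(b, d, b) ⊞ c ⊞ d ⊞ d, (c ⊞ c) ⊞ b ⊞ f(c, c, b)), d ⊞ b ⊞ d ⊞ b ⊞ d ⊞ f(c ⊞ (c ⊞ b), c, b) ⊞ b), b, d)  →  f(f(f(b ⊞ b ⊞ c ⊞ c ⊞ d ⊞ d ⊞ d, b ⊞ b ⊞ b ⊞ c ⊞ d ⊞ d ⊞ f(b, d, d), f(b ⊞ d, b ⊞ b ⊞ d ⊞ d, c ⊞ d)), f(f(c ⊞ d, b ⊞ b ⊞ c, f(d, b, b)), c ⊞ c ⊞ c ⊞ d ⊞ d ⊞ d ⊞ f(b, d, b), b ⊞ c ⊞ c ⊞ f(c, c, b)), b ⊞ b ⊞ b ⊞ d ⊞ d ⊞ d ⊞ f(b ⊞ c ⊞ c, c, b)), b, d)
Sort arguments:  d ⊞ f(f(f(b ⊞ b ⊞ c ⊞ c ⊞ d ⊞ d ⊞ d, b ⊞ b ⊞ b ⊞ c ⊞ d ⊞ d ⊞ f(b, d, d), f(b ⊞ d, b ⊞ b ⊞ d ⊞ d, c ⊞ d)), f(f(c ⊞ d, b ⊞ b ⊞ c, f(d, b, b)), c ⊞ c ⊞ c ⊞ d ⊞ d ⊞ d ⊞ f(b, d, b), b ⊞ c ⊞ c ⊞ f(c, c, b)), b ⊞ b ⊞ b ⊞ d ⊞ d ⊞ d ⊞ f(b ⊞ c ⊞ c, c, b)), b, d)

Answer: d ⊞ f(f(f(b ⊞ b ⊞ c ⊞ c ⊞ d ⊞ d ⊞ d, b ⊞ b ⊞ b ⊞ c ⊞ d ⊞ d ⊞ f(b, d, d), f(b ⊞ d, b ⊞ b ⊞ d ⊞ d, c ⊞ d)), f(f(c ⊞ d, b ⊞ b ⊞ c, f(d, b, b)), c ⊞ c ⊞ c ⊞ d ⊞ d ⊞ d ⊞ f(b, d, b), b ⊞ c ⊞ c ⊞ f(c, c, b)), b ⊞ b ⊞ b ⊞ d ⊞ d ⊞ d ⊞ f(b ⊞ c ⊞ c, c, b)), b, d)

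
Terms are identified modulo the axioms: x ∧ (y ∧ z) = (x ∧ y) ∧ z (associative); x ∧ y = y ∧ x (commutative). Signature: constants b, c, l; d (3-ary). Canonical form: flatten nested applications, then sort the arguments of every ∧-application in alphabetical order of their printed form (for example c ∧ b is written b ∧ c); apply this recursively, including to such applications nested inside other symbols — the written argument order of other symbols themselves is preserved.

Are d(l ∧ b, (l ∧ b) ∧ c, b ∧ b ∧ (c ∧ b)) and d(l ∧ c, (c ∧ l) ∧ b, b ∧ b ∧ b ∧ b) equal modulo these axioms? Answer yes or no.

Left:  d(l ∧ b, (l ∧ b) ∧ c, b ∧ b ∧ (c ∧ b))
  Work inside:  b ∧ b ∧ (c ∧ b)
  Flatten:  b ∧ b ∧ c ∧ b
  Sort arguments:  b ∧ b ∧ b ∧ c
  Put back:  d(b ∧ l, b ∧ c ∧ l, b ∧ b ∧ b ∧ c)
Right:  d(l ∧ c, (c ∧ l) ∧ b, b ∧ b ∧ b ∧ b)
  Focus inside:  (c ∧ l) ∧ b
  Merge nested applications:  c ∧ l ∧ b
  Sort arguments:  b ∧ c ∧ l
  Rebuild:  d(c ∧ l, b ∧ c ∧ l, b ∧ b ∧ b ∧ b)

Answer: no — d(b ∧ l, b ∧ c ∧ l, b ∧ b ∧ b ∧ c) vs d(c ∧ l, b ∧ c ∧ l, b ∧ b ∧ b ∧ b)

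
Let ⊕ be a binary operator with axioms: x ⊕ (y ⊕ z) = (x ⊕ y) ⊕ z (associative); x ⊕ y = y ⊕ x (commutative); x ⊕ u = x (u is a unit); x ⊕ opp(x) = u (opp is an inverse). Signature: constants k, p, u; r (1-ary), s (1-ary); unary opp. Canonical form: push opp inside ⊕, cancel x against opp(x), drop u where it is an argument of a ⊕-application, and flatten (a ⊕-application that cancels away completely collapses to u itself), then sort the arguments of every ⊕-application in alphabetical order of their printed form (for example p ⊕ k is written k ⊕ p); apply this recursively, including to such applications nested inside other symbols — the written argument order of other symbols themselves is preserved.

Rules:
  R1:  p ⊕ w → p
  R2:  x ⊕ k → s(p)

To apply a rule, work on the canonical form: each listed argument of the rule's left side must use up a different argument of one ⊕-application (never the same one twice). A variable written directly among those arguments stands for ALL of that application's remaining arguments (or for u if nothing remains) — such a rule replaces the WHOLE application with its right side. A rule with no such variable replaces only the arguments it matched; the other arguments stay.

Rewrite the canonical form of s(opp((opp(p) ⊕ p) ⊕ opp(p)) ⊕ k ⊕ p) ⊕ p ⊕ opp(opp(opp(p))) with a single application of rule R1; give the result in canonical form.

Answer: s(p)

Derivation:
Canonical form:  s(k ⊕ p ⊕ p)
R1 matches:  uses p;  w := k ⊕ p
The extension variable absorbs all remaining arguments, so the whole application is rewritten.
Result:  s(p)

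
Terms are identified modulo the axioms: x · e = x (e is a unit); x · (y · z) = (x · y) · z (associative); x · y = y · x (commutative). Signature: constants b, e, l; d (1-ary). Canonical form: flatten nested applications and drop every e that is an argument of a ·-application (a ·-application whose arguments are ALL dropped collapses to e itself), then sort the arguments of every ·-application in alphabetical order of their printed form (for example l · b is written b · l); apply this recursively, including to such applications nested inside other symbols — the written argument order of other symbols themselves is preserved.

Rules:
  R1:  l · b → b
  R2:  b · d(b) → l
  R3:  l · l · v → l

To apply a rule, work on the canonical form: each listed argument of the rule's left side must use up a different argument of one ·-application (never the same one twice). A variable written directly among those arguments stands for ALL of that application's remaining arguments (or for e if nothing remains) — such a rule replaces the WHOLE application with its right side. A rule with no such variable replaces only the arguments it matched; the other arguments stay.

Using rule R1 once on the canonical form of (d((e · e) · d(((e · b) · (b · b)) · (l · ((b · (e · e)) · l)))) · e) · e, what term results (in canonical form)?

Canonical form:  d(d(b · b · b · b · l · l))
Match R1:  consume b, l
Giving:  d(d(b · b · b · b · l))

Answer: d(d(b · b · b · b · l))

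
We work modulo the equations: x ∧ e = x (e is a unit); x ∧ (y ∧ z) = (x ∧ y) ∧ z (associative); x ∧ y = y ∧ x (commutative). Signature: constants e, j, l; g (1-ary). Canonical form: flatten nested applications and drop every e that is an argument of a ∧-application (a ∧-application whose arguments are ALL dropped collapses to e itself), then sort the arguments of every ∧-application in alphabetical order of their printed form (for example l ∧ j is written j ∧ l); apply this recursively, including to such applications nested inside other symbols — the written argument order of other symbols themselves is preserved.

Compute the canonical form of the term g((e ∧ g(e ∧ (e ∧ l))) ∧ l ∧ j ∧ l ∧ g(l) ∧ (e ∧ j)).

Work inside:  (e ∧ g(e ∧ (e ∧ l))) ∧ l ∧ j ∧ l ∧ g(l) ∧ (e ∧ j)
Un-nest:  e ∧ g(e ∧ (e ∧ l)) ∧ l ∧ j ∧ l ∧ g(l) ∧ e ∧ j
Inside:  g(e ∧ (e ∧ l))  →  g(l)
Unit:  drop e (×2)
Sort:  g(l) ∧ g(l) ∧ j ∧ j ∧ l ∧ l
Rebuild:  g(g(l) ∧ g(l) ∧ j ∧ j ∧ l ∧ l)

Answer: g(g(l) ∧ g(l) ∧ j ∧ j ∧ l ∧ l)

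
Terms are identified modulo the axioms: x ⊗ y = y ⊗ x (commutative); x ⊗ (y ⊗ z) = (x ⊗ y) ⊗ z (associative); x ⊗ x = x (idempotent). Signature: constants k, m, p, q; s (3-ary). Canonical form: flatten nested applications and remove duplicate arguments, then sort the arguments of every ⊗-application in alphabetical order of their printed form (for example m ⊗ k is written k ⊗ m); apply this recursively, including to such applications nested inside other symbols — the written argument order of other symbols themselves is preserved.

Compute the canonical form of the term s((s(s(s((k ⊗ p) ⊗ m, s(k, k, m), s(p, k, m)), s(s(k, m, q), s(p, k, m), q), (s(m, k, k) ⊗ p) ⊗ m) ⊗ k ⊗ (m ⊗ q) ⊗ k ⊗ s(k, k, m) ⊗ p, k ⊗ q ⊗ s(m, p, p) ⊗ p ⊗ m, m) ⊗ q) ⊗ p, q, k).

Answer: s(p ⊗ q ⊗ s(k ⊗ m ⊗ p ⊗ q ⊗ s(k, k, m) ⊗ s(s(k ⊗ m ⊗ p, s(k, k, m), s(p, k, m)), s(s(k, m, q), s(p, k, m), q), m ⊗ p ⊗ s(m, k, k)), k ⊗ m ⊗ p ⊗ q ⊗ s(m, p, p), m), q, k)

Derivation:
Work inside:  (s(s(s((k ⊗ p) ⊗ m, s(k, k, m), s(p, k, m)), s(s(k, m, q), s(p, k, m), q), (s(m, k, k) ⊗ p) ⊗ m) ⊗ k ⊗ (m ⊗ q) ⊗ k ⊗ s(k, k, m) ⊗ p, k ⊗ q ⊗ s(m, p, p) ⊗ p ⊗ m, m) ⊗ q) ⊗ p
Un-nest:  s(s(s((k ⊗ p) ⊗ m, s(k, k, m), s(p, k, m)), s(s(k, m, q), s(p, k, m), q), (s(m, k, k) ⊗ p) ⊗ m) ⊗ k ⊗ (m ⊗ q) ⊗ k ⊗ s(k, k, m) ⊗ p, k ⊗ q ⊗ s(m, p, p) ⊗ p ⊗ m, m) ⊗ q ⊗ p
Inside:  s(s(s((k ⊗ p) ⊗ m, s(k, k, m), s(p, k, m)), s(s(k, m, q), s(p, k, m), q), (s(m, k, k) ⊗ p) ⊗ m) ⊗ k ⊗ (m ⊗ q) ⊗ k ⊗ s(k, k, m) ⊗ p, k ⊗ q ⊗ s(m, p, p) ⊗ p ⊗ m, m)  →  s(k ⊗ m ⊗ p ⊗ q ⊗ s(k, k, m) ⊗ s(s(k ⊗ m ⊗ p, s(k, k, m), s(p, k, m)), s(s(k, m, q), s(p, k, m), q), m ⊗ p ⊗ s(m, k, k)), k ⊗ m ⊗ p ⊗ q ⊗ s(m, p, p), m)
Order the arguments:  p ⊗ q ⊗ s(k ⊗ m ⊗ p ⊗ q ⊗ s(k, k, m) ⊗ s(s(k ⊗ m ⊗ p, s(k, k, m), s(p, k, m)), s(s(k, m, q), s(p, k, m), q), m ⊗ p ⊗ s(m, k, k)), k ⊗ m ⊗ p ⊗ q ⊗ s(m, p, p), m)
Rebuild:  s(p ⊗ q ⊗ s(k ⊗ m ⊗ p ⊗ q ⊗ s(k, k, m) ⊗ s(s(k ⊗ m ⊗ p, s(k, k, m), s(p, k, m)), s(s(k, m, q), s(p, k, m), q), m ⊗ p ⊗ s(m, k, k)), k ⊗ m ⊗ p ⊗ q ⊗ s(m, p, p), m), q, k)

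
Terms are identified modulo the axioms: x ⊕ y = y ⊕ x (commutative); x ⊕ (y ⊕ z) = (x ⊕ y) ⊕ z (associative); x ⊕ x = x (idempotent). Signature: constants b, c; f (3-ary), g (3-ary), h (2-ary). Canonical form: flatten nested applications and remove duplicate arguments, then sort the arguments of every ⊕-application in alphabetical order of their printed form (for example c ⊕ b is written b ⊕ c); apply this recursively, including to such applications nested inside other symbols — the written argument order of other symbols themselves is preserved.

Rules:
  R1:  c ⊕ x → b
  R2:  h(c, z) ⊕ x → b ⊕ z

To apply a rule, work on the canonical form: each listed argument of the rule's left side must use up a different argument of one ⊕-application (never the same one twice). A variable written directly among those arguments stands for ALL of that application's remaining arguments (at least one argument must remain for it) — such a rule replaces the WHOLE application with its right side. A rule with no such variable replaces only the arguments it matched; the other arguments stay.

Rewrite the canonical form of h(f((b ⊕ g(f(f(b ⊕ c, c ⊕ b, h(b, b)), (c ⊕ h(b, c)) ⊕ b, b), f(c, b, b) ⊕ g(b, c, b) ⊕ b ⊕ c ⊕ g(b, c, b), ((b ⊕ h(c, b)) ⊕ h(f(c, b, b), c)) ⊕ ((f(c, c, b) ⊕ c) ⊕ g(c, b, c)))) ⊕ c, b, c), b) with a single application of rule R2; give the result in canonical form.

Canonical form:  h(f(b ⊕ c ⊕ g(f(f(b ⊕ c, b ⊕ c, h(b, b)), b ⊕ c ⊕ h(b, c), b), b ⊕ c ⊕ f(c, b, b) ⊕ g(b, c, b), b ⊕ c ⊕ f(c, c, b) ⊕ g(c, b, c) ⊕ h(c, b) ⊕ h(f(c, b, b), c)), b, c), b)
Match R2:  consume h(c, b);  x := b ⊕ c ⊕ f(c, c, b) ⊕ g(c, b, c) ⊕ h(f(c, b, b), c), z := b
The variable takes the whole remainder — replace the entire application.
New term:  h(f(b ⊕ c ⊕ g(f(f(b ⊕ c, b ⊕ c, h(b, b)), b ⊕ c ⊕ h(b, c), b), b ⊕ c ⊕ f(c, b, b) ⊕ g(b, c, b), b), b, c), b)

Answer: h(f(b ⊕ c ⊕ g(f(f(b ⊕ c, b ⊕ c, h(b, b)), b ⊕ c ⊕ h(b, c), b), b ⊕ c ⊕ f(c, b, b) ⊕ g(b, c, b), b), b, c), b)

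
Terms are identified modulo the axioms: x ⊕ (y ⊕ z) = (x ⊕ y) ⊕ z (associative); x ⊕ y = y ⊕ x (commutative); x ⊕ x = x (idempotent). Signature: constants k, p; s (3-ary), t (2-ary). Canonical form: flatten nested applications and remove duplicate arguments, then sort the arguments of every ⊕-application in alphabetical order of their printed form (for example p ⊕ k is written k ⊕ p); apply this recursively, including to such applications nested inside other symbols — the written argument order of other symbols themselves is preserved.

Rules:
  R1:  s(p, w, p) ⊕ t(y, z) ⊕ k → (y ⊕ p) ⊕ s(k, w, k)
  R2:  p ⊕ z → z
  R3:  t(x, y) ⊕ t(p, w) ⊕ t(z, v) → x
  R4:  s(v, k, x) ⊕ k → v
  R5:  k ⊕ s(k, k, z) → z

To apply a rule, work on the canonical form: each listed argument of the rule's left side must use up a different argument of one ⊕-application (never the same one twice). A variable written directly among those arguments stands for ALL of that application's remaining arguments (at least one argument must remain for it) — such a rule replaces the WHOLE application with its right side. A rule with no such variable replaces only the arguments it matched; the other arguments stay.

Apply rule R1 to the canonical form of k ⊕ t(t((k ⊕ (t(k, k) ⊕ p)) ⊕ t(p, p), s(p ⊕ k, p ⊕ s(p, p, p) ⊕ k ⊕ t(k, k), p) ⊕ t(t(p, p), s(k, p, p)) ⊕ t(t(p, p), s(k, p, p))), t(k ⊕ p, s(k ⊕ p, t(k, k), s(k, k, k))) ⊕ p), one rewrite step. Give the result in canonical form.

Answer: k ⊕ t(t(k ⊕ p ⊕ t(k, k) ⊕ t(p, p), s(k ⊕ p, k ⊕ p ⊕ s(k, p, k), p) ⊕ t(t(p, p), s(k, p, p))), p ⊕ t(k ⊕ p, s(k ⊕ p, t(k, k), s(k, k, k))))

Derivation:
Canonical form:  k ⊕ t(t(k ⊕ p ⊕ t(k, k) ⊕ t(p, p), s(k ⊕ p, k ⊕ p ⊕ s(p, p, p) ⊕ t(k, k), p) ⊕ t(t(p, p), s(k, p, p))), p ⊕ t(k ⊕ p, s(k ⊕ p, t(k, k), s(k, k, k))))
R1 matches:  uses k, s(p, p, p), t(k, k);  w := p, y := k, z := k
Giving:  k ⊕ t(t(k ⊕ p ⊕ t(k, k) ⊕ t(p, p), s(k ⊕ p, k ⊕ p ⊕ s(k, p, k), p) ⊕ t(t(p, p), s(k, p, p))), p ⊕ t(k ⊕ p, s(k ⊕ p, t(k, k), s(k, k, k))))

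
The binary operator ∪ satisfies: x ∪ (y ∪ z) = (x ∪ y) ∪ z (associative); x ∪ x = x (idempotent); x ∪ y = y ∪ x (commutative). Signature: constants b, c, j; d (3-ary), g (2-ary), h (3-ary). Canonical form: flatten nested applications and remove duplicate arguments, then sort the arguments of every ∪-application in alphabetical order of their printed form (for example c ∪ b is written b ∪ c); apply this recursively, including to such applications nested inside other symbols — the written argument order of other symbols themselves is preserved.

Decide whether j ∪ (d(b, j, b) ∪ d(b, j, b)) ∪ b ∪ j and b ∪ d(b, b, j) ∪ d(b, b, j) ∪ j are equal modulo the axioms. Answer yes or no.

Answer: no — b ∪ d(b, j, b) ∪ j vs b ∪ d(b, b, j) ∪ j

Derivation:
Left:  j ∪ (d(b, j, b) ∪ d(b, j, b)) ∪ b ∪ j
  Merge nested applications:  j ∪ d(b, j, b) ∪ d(b, j, b) ∪ b ∪ j
  Deduplicate:  drop duplicate d(b, j, b), j
  Sort:  b ∪ d(b, j, b) ∪ j
Right:  b ∪ d(b, b, j) ∪ d(b, b, j) ∪ j
  Idempotence:  drop duplicate d(b, b, j)
  Sort:  b ∪ d(b, b, j) ∪ j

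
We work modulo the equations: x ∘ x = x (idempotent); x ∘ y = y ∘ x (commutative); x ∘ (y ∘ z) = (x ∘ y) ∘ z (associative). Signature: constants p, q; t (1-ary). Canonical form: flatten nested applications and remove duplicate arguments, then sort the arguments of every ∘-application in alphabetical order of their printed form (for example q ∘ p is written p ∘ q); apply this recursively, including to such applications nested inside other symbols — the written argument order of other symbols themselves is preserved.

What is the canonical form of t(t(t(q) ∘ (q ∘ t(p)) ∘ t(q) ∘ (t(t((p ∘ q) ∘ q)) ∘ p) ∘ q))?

Work inside:  t(q) ∘ (q ∘ t(p)) ∘ t(q) ∘ (t(t((p ∘ q) ∘ q)) ∘ p) ∘ q
Un-nest:  t(q) ∘ q ∘ t(p) ∘ t(q) ∘ t(t((p ∘ q) ∘ q)) ∘ p ∘ q
Simplify inside:  t(t((p ∘ q) ∘ q))  →  t(t(p ∘ q))
Drop duplicates:  drop duplicate t(q), q
Order the arguments:  p ∘ q ∘ t(p) ∘ t(q) ∘ t(t(p ∘ q))
Rebuild:  t(t(p ∘ q ∘ t(p) ∘ t(q) ∘ t(t(p ∘ q))))

Answer: t(t(p ∘ q ∘ t(p) ∘ t(q) ∘ t(t(p ∘ q))))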